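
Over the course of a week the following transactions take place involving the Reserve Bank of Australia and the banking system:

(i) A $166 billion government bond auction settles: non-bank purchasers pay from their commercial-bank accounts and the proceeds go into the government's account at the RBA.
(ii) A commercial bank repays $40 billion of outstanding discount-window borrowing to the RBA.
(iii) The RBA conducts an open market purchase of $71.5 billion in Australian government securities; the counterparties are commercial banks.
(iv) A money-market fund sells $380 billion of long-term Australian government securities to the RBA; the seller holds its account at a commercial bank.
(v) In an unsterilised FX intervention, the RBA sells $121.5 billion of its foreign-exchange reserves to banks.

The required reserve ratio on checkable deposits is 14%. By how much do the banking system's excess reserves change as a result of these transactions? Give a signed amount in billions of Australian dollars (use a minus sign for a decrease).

+$94.04 billion

Government account inflow $166 billion: reserves −$166B, deposits −$166B.
Discount-window repayment $40 billion: reserves −$40B, deposits 0.
OMO purchase (from banks) $71.5 billion: reserves +$71.5B, deposits 0.
Asset purchase (from non-banks) $380 billion: reserves +$380B, deposits +$380B.
FX sale $121.5 billion: reserves −$121.5B, deposits 0.
Totals: Δreserves = +$124B, Δdeposits = +$214B.
Δrequired reserves = 14% × +$214B = +$29.96B.
Δexcess reserves = Δreserves − Δrequired = +$124B − (+$29.96B) = +$94.04 billion.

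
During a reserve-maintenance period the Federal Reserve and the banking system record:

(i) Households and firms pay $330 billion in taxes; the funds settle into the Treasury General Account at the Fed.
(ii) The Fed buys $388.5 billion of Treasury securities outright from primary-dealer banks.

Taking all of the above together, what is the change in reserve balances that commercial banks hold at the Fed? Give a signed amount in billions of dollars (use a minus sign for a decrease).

+$58.5 billion

Government account inflow $330 billion: funds move from bank reserves into the government account → −$330B.
OMO purchase (from banks) $388.5 billion: the Fed pays by crediting reserve accounts → +$388.5B.
Net: −330 + 388.5 = +$58.5 billion.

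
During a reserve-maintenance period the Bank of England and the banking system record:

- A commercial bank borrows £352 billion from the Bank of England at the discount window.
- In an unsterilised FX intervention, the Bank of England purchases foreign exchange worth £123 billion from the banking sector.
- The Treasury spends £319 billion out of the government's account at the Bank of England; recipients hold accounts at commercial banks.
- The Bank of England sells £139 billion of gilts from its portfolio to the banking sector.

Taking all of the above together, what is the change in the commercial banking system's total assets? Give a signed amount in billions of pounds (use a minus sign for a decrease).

+£671 billion

Bank of England balance sheet:
  Assets:      Securities −£139B, Loans to banks +£352B, Foreign assets +£123B
  Liabilities: Bank reserves +£655B, Government deposits −£319B
Commercial banking system:
  Assets:      Reserves at CB +£655B, Securities +£139B, Foreign assets −£123B
  Liabilities: Checkable deposits +£319B, Borrowings from CB +£352B
Change in total bank assets = +£671 billion.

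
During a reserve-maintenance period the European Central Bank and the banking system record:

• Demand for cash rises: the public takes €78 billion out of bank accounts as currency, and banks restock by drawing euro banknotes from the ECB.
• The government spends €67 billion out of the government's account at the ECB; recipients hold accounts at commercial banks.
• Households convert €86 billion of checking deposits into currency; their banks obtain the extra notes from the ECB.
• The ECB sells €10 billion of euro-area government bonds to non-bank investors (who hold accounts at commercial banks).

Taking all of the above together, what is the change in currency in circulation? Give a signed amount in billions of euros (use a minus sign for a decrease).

+€164 billion

ECB balance sheet:
  Assets:      Securities −€10B
  Liabilities: Bank reserves −€107B, Currency in circulation +€164B, Government deposits −€67B
So the change in currency in circulation is +€164 billion.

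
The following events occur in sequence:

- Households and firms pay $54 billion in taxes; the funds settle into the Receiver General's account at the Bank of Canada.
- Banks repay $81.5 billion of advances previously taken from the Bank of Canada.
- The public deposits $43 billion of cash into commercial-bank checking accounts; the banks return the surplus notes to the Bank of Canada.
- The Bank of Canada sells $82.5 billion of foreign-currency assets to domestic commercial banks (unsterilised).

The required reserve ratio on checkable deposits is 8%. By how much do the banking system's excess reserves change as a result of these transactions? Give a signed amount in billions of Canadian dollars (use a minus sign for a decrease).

-$174.12 billion

Government account inflow $54 billion: reserves −$54B, deposits −$54B.
Discount-window repayment $81.5 billion: reserves −$81.5B, deposits 0.
Currency deposit $43 billion: reserves +$43B, deposits +$43B.
FX sale $82.5 billion: reserves −$82.5B, deposits 0.
Totals: Δreserves = −$175B, Δdeposits = −$11B.
Δrequired reserves = 8% × −$11B = −$0.88B.
Δexcess reserves = Δreserves − Δrequired = −$175B − (−$0.88B) = -$174.12 billion.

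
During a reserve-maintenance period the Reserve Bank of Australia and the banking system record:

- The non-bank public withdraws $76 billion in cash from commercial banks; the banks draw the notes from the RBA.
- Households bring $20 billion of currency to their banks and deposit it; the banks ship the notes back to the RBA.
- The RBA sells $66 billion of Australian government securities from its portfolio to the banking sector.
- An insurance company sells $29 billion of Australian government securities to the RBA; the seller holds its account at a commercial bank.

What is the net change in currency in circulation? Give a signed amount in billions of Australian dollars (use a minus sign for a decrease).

Currency withdrawal $76 billion: notes leave the central bank → +$76B.
Currency deposit $20 billion: notes return to the central bank → −$20B.
OMO sale (to banks) $66 billion: no currency enters or leaves circulation → 0.
Asset purchase (from non-banks) $29 billion: no currency enters or leaves circulation → 0.
Net: 76 − 20 + 0 + 0 = +$56 billion.

+$56 billion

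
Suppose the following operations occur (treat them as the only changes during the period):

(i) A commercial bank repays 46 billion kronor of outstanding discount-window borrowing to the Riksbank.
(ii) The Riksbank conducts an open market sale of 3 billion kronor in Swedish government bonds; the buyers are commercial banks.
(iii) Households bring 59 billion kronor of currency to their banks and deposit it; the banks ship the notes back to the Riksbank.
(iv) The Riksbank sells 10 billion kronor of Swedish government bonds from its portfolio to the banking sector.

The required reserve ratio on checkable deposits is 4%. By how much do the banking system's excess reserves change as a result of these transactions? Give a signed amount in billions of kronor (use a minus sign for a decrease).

Discount-window repayment 46 billion kronor: reserves −46B, deposits 0.
OMO sale (to banks) 3 billion kronor: reserves −3B, deposits 0.
Currency deposit 59 billion kronor: reserves +59B, deposits +59B.
OMO sale (to banks) 10 billion kronor: reserves −10B, deposits 0.
Totals: Δreserves = 0, Δdeposits = +59B.
Δrequired reserves = 4% × +59B = +2.36B.
Δexcess reserves = Δreserves − Δrequired = 0 − (+2.36B) = -2.36 billion.

-2.36 billion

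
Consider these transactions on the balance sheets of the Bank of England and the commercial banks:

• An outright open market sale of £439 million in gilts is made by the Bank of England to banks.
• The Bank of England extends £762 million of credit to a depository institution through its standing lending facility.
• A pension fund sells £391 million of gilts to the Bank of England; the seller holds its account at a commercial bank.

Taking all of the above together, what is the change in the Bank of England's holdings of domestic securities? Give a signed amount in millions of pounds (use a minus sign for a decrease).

Bank of England balance sheet:
  Assets:      Securities −£48M, Loans to banks +£762M
  Liabilities: Bank reserves +£714M
So the change in the Bank of England's holdings of domestic securities is -£48 million.

-£48 million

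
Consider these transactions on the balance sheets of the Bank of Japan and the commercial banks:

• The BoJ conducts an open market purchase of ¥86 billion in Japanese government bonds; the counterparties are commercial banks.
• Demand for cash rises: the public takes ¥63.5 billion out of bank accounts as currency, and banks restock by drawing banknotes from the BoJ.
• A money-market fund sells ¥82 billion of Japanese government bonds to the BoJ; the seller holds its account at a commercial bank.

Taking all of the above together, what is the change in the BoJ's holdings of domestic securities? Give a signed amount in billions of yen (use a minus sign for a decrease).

OMO purchase (from banks) ¥86 billion: securities added to the BoJ's portfolio → +¥86B.
Currency withdrawal ¥63.5 billion: the BoJ's securities portfolio is untouched → 0.
Asset purchase (from non-banks) ¥82 billion: securities added to the BoJ's portfolio → +¥82B.
Net: 86 + 0 + 82 = +¥168 billion.

+¥168 billion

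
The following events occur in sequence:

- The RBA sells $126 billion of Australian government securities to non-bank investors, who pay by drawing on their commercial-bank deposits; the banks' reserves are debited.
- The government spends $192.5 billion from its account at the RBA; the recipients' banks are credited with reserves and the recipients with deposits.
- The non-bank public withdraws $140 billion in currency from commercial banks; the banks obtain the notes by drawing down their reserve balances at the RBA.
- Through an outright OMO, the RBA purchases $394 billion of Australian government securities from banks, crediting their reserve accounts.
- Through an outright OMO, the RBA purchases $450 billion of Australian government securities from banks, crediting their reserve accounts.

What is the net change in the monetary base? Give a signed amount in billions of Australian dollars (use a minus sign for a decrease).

RBA balance sheet:
  Assets:      Securities +$718B
  Liabilities: Bank reserves +$770.5B, Currency in circulation +$140B, Government deposits −$192.5B
Commercial banking system:
  Assets:      Reserves at CB +$770.5B, Securities −$844B
  Liabilities: Checkable deposits −$73.5B
Monetary base = currency + reserves: +$140B + (+$770.5B) = +$910.5 billion.

+$910.5 billion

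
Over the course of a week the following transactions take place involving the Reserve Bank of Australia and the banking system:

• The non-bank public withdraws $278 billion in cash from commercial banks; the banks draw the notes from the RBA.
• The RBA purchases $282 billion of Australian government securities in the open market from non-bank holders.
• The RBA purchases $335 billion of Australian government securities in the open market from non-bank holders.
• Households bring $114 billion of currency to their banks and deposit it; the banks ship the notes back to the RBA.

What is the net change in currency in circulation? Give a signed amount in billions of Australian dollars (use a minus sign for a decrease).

+$164 billion

RBA balance sheet:
  Assets:      Securities +$617B
  Liabilities: Bank reserves +$453B, Currency in circulation +$164B
So the change in currency in circulation is +$164 billion.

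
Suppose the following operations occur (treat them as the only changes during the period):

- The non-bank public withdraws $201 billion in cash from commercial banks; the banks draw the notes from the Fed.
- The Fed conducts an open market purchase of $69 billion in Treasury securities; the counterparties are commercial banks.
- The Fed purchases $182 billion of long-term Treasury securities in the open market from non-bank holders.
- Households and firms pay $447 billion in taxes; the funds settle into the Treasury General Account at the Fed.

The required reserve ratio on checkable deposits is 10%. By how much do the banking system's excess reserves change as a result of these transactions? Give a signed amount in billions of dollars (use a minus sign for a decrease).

Currency withdrawal $201 billion: reserves −$201B, deposits −$201B.
OMO purchase (from banks) $69 billion: reserves +$69B, deposits 0.
Asset purchase (from non-banks) $182 billion: reserves +$182B, deposits +$182B.
Government account inflow $447 billion: reserves −$447B, deposits −$447B.
Totals: Δreserves = −$397B, Δdeposits = −$466B.
Δrequired reserves = 10% × −$466B = −$46.6B.
Δexcess reserves = Δreserves − Δrequired = −$397B − (−$46.6B) = -$350.4 billion.

-$350.4 billion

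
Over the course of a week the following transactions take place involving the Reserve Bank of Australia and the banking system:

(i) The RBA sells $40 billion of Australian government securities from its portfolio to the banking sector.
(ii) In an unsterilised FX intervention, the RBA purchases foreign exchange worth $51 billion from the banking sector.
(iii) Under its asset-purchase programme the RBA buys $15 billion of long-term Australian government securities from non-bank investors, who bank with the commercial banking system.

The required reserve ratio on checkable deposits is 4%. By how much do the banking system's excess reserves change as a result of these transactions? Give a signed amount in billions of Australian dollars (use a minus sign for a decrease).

OMO sale (to banks) $40 billion: reserves −$40B, deposits 0.
FX purchase $51 billion: reserves +$51B, deposits 0.
Asset purchase (from non-banks) $15 billion: reserves +$15B, deposits +$15B.
Totals: Δreserves = +$26B, Δdeposits = +$15B.
Δrequired reserves = 4% × +$15B = +$0.6B.
Δexcess reserves = Δreserves − Δrequired = +$26B − (+$0.6B) = +$25.4 billion.

+$25.4 billion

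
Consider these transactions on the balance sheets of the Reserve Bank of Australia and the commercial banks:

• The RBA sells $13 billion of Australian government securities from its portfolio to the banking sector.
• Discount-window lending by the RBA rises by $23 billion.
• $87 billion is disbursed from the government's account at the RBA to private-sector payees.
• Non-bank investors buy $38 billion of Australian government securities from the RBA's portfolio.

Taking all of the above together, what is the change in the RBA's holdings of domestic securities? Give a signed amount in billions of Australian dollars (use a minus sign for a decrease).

-$51 billion

OMO sale (to banks) $13 billion: securities removed from the RBA's portfolio → −$13B.
Discount-window loan $23 billion: the RBA's securities portfolio is untouched → 0.
Government spending $87 billion: the RBA's securities portfolio is untouched → 0.
Asset sale (to non-banks) $38 billion: securities removed from the RBA's portfolio → −$38B.
Net: −13 + 0 + 0 − 38 = -$51 billion.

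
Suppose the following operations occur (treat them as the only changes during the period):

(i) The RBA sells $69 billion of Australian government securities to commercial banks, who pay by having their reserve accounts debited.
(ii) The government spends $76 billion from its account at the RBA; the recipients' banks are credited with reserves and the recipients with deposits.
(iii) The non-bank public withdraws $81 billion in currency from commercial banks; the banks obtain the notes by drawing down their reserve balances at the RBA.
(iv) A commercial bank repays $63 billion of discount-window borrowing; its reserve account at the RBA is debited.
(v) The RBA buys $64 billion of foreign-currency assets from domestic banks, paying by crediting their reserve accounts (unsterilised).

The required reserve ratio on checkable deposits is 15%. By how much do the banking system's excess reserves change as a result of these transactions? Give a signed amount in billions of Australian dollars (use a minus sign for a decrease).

OMO sale (to banks) $69 billion: reserves −$69B, deposits 0.
Government spending $76 billion: reserves +$76B, deposits +$76B.
Currency withdrawal $81 billion: reserves −$81B, deposits −$81B.
Discount-window repayment $63 billion: reserves −$63B, deposits 0.
FX purchase $64 billion: reserves +$64B, deposits 0.
Totals: Δreserves = −$73B, Δdeposits = −$5B.
Δrequired reserves = 15% × −$5B = −$0.75B.
Δexcess reserves = Δreserves − Δrequired = −$73B − (−$0.75B) = -$72.25 billion.

-$72.25 billion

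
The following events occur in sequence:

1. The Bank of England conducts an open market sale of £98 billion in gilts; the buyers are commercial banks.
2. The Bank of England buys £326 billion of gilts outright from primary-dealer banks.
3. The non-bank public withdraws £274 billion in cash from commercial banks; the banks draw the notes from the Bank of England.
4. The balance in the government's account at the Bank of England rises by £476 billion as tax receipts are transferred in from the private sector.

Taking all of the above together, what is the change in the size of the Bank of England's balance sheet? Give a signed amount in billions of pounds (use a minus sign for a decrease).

Bank of England balance sheet:
  Assets:      Securities +£228B
  Liabilities: Bank reserves −£522B, Currency in circulation +£274B, Government deposits +£476B
Change in total Bank of England assets = +£228 billion.

+£228 billion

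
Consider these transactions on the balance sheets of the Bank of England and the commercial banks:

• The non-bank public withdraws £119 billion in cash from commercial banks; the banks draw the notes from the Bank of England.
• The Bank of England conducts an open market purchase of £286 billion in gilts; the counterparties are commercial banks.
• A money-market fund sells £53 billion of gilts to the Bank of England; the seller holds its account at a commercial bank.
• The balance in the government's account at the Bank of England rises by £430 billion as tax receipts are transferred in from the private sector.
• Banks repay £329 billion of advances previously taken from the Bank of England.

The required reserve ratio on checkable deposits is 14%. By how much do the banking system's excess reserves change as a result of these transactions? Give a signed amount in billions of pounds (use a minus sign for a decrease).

Currency withdrawal £119 billion: reserves −£119B, deposits −£119B.
OMO purchase (from banks) £286 billion: reserves +£286B, deposits 0.
Asset purchase (from non-banks) £53 billion: reserves +£53B, deposits +£53B.
Government account inflow £430 billion: reserves −£430B, deposits −£430B.
Discount-window repayment £329 billion: reserves −£329B, deposits 0.
Totals: Δreserves = −£539B, Δdeposits = −£496B.
Δrequired reserves = 14% × −£496B = −£69.44B.
Δexcess reserves = Δreserves − Δrequired = −£539B − (−£69.44B) = -£469.56 billion.

-£469.56 billion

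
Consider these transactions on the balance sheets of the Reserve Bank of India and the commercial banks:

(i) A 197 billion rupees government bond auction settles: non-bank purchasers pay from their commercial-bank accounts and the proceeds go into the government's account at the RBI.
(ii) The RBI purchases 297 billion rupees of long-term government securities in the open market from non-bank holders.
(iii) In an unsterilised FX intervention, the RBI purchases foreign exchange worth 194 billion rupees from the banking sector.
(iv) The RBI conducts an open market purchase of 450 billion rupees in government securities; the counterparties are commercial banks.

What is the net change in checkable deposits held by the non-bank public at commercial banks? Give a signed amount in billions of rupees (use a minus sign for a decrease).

+100 billion

RBI balance sheet:
  Assets:      Securities +747B, Foreign assets +194B
  Liabilities: Bank reserves +744B, Government deposits +197B
Commercial banking system:
  Assets:      Reserves at CB +744B, Securities −450B, Foreign assets −194B
  Liabilities: Checkable deposits +100B
So the change in checkable deposits held by the non-bank public at commercial banks is +100 billion.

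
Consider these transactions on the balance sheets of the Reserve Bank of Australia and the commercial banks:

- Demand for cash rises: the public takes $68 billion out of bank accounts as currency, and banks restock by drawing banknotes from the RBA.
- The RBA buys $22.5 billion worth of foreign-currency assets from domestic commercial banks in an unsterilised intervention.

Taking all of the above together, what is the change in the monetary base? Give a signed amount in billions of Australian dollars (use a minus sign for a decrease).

Currency withdrawal $68 billion: just a shift between currency and reserves — both are base money → 0.
FX purchase $22.5 billion: RBA balance sheet expands → +$22.5B.
Net: 0 + 22.5 = +$22.5 billion.

+$22.5 billion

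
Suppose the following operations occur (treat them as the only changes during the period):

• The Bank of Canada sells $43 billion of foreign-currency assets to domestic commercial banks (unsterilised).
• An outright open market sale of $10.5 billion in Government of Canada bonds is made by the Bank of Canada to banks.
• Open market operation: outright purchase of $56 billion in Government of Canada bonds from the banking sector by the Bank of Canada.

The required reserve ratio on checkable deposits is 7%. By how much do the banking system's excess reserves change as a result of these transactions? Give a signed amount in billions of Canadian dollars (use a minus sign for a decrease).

FX sale $43 billion: reserves −$43B, deposits 0.
OMO sale (to banks) $10.5 billion: reserves −$10.5B, deposits 0.
OMO purchase (from banks) $56 billion: reserves +$56B, deposits 0.
Totals: Δreserves = +$2.5B, Δdeposits = 0.
Δrequired reserves = 7% × 0 = 0.
Δexcess reserves = Δreserves − Δrequired = +$2.5B − (0) = +$2.5 billion.

+$2.5 billion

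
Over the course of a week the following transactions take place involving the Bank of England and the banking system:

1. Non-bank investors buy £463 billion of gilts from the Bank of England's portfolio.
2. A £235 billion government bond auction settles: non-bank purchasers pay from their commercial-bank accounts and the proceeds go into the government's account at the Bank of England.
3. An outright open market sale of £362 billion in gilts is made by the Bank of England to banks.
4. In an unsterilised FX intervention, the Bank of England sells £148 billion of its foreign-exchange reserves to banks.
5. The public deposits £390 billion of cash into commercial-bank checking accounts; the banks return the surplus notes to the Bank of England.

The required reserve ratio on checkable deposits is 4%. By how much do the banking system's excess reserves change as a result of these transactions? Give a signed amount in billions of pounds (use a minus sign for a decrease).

-£805.68 billion

Asset sale (to non-banks) £463 billion: reserves −£463B, deposits −£463B.
Government account inflow £235 billion: reserves −£235B, deposits −£235B.
OMO sale (to banks) £362 billion: reserves −£362B, deposits 0.
FX sale £148 billion: reserves −£148B, deposits 0.
Currency deposit £390 billion: reserves +£390B, deposits +£390B.
Totals: Δreserves = −£818B, Δdeposits = −£308B.
Δrequired reserves = 4% × −£308B = −£12.32B.
Δexcess reserves = Δreserves − Δrequired = −£818B − (−£12.32B) = -£805.68 billion.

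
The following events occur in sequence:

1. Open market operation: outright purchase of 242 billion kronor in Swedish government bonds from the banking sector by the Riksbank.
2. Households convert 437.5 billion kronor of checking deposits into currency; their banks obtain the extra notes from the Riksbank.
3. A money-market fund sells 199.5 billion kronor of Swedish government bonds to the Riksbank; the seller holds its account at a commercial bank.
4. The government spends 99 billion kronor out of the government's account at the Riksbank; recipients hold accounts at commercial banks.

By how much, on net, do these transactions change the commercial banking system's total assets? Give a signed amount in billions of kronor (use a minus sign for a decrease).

OMO purchase (from banks) 242 billion kronor: just an asset swap on bank balance sheets → 0.
Currency withdrawal 437.5 billion kronor: bank balance sheets shrink → −437.5B.
Asset purchase (from non-banks) 199.5 billion kronor: bank balance sheets expand → +199.5B.
Government spending 99 billion kronor: bank balance sheets expand → +99B.
Net: 0 − 437.5 + 199.5 + 99 = -139 billion.

-139 billion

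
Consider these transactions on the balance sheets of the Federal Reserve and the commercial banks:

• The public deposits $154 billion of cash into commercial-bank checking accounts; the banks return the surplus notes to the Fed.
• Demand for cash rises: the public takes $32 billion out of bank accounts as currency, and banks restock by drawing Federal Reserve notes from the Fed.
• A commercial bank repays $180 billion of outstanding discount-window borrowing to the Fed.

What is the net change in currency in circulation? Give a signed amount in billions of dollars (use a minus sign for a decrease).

Currency deposit $154 billion: notes return to the central bank → −$154B.
Currency withdrawal $32 billion: notes leave the central bank → +$32B.
Discount-window repayment $180 billion: no currency enters or leaves circulation → 0.
Net: −154 + 32 + 0 = -$122 billion.

-$122 billion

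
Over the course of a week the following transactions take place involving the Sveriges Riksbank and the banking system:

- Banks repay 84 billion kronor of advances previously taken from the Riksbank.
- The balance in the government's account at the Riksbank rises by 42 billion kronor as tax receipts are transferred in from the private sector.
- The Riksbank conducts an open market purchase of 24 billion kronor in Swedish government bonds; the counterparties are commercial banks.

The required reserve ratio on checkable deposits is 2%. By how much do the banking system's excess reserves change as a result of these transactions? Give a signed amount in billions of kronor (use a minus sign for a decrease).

Discount-window repayment 84 billion kronor: reserves −84B, deposits 0.
Government account inflow 42 billion kronor: reserves −42B, deposits −42B.
OMO purchase (from banks) 24 billion kronor: reserves +24B, deposits 0.
Totals: Δreserves = −102B, Δdeposits = −42B.
Δrequired reserves = 2% × −42B = −0.84B.
Δexcess reserves = Δreserves − Δrequired = −102B − (−0.84B) = -101.16 billion.

-101.16 billion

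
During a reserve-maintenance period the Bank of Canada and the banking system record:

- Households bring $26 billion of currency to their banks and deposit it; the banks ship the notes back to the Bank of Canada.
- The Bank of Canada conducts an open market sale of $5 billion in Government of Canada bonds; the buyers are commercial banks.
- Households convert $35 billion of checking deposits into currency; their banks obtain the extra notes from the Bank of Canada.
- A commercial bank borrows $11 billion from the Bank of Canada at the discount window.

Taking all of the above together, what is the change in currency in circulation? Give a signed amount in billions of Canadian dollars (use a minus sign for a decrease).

+$9 billion

Currency deposit $26 billion: notes return to the central bank → −$26B.
OMO sale (to banks) $5 billion: no currency enters or leaves circulation → 0.
Currency withdrawal $35 billion: notes leave the central bank → +$35B.
Discount-window loan $11 billion: no currency enters or leaves circulation → 0.
Net: −26 + 0 + 35 + 0 = +$9 billion.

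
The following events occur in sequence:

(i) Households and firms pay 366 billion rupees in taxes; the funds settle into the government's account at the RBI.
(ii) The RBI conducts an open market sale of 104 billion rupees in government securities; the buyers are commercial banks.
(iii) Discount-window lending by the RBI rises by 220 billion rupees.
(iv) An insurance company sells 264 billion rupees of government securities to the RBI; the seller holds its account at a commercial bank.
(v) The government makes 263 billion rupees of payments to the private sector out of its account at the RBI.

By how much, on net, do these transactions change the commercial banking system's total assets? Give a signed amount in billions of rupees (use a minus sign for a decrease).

RBI balance sheet:
  Assets:      Securities +160B, Loans to banks +220B
  Liabilities: Bank reserves +277B, Government deposits +103B
Commercial banking system:
  Assets:      Reserves at CB +277B, Securities +104B
  Liabilities: Checkable deposits +161B, Borrowings from CB +220B
Change in total bank assets = +381 billion.

+381 billion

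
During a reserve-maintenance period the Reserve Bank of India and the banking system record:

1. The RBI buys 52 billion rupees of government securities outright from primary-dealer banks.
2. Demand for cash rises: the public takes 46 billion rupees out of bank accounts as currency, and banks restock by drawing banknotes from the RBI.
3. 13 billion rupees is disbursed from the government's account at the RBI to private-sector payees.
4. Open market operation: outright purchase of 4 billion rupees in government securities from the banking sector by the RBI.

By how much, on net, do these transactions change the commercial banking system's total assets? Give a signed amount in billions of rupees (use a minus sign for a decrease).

-33 billion

RBI balance sheet:
  Assets:      Securities +56B
  Liabilities: Bank reserves +23B, Currency in circulation +46B, Government deposits −13B
Commercial banking system:
  Assets:      Reserves at CB +23B, Securities −56B
  Liabilities: Checkable deposits −33B
Change in total bank assets = -33 billion.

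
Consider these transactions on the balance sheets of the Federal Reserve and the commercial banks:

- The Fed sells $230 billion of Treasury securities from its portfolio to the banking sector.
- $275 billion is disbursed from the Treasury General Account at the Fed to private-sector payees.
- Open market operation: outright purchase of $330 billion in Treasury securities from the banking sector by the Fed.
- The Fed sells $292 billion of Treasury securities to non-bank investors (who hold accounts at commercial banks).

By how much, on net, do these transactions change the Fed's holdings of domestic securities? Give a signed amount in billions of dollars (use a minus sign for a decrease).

-$192 billion

Fed balance sheet:
  Assets:      Securities −$192B
  Liabilities: Bank reserves +$83B, Government deposits −$275B
Commercial banking system:
  Assets:      Reserves at CB +$83B, Securities −$100B
  Liabilities: Checkable deposits −$17B
So the change in the Fed's holdings of domestic securities is -$192 billion.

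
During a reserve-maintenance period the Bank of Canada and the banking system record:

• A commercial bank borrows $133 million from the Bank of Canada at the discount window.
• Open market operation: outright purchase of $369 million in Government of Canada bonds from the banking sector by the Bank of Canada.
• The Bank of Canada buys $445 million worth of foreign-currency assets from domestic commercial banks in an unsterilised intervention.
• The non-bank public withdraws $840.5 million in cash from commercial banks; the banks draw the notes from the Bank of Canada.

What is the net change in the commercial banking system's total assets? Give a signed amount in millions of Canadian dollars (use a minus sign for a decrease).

-$707.5 million

Bank of Canada balance sheet:
  Assets:      Securities +$369M, Loans to banks +$133M, Foreign assets +$445M
  Liabilities: Bank reserves +$106.5M, Currency in circulation +$840.5M
Commercial banking system:
  Assets:      Reserves at CB +$106.5M, Securities −$369M, Foreign assets −$445M
  Liabilities: Checkable deposits −$840.5M, Borrowings from CB +$133M
Change in total bank assets = -$707.5 million.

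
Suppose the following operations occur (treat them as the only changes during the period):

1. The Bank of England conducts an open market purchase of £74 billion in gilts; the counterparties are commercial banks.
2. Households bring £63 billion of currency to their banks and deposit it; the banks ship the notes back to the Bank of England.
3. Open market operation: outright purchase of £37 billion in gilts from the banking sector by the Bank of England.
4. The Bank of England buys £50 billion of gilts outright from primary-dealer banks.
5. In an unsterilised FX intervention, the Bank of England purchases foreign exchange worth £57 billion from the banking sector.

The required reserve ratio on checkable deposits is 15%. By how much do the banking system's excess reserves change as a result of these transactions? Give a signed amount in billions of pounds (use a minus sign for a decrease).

+£271.55 billion

OMO purchase (from banks) £74 billion: reserves +£74B, deposits 0.
Currency deposit £63 billion: reserves +£63B, deposits +£63B.
OMO purchase (from banks) £37 billion: reserves +£37B, deposits 0.
OMO purchase (from banks) £50 billion: reserves +£50B, deposits 0.
FX purchase £57 billion: reserves +£57B, deposits 0.
Totals: Δreserves = +£281B, Δdeposits = +£63B.
Δrequired reserves = 15% × +£63B = +£9.45B.
Δexcess reserves = Δreserves − Δrequired = +£281B − (+£9.45B) = +£271.55 billion.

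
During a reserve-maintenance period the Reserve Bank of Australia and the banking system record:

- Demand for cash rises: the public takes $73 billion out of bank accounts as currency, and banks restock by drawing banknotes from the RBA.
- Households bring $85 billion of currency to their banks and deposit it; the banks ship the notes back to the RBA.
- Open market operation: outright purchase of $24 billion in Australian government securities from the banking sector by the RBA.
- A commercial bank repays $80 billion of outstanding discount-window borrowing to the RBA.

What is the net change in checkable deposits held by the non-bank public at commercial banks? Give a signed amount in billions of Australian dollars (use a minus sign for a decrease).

Currency withdrawal $73 billion: non-bank counterparties' bank balances fall → −$73B.
Currency deposit $85 billion: non-bank counterparties' bank balances rise → +$85B.
OMO purchase (from banks) $24 billion: the counterparty is a bank, so public deposits are unchanged → 0.
Discount-window repayment $80 billion: the counterparty is a bank, so public deposits are unchanged → 0.
Net: −73 + 85 + 0 + 0 = +$12 billion.

+$12 billion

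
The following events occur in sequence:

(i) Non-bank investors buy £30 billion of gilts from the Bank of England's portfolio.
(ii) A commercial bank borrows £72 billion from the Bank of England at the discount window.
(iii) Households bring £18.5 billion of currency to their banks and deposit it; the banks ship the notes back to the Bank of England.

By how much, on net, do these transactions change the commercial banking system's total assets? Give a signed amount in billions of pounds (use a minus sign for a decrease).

Bank of England balance sheet:
  Assets:      Securities −£30B, Loans to banks +£72B
  Liabilities: Bank reserves +£60.5B, Currency in circulation −£18.5B
Commercial banking system:
  Assets:      Reserves at CB +£60.5B
  Liabilities: Checkable deposits −£11.5B, Borrowings from CB +£72B
Change in total bank assets = +£60.5 billion.

+£60.5 billion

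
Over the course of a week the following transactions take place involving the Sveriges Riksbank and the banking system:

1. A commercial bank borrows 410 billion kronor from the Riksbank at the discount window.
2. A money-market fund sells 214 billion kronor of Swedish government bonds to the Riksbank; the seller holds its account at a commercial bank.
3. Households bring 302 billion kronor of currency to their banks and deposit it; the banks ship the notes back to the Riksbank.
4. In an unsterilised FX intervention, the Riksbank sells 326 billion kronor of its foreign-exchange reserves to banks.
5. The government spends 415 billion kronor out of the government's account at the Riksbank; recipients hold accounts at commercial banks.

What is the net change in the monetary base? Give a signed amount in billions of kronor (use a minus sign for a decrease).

+713 billion

Discount-window loan 410 billion kronor: Riksbank balance sheet expands → +410B.
Asset purchase (from non-banks) 214 billion kronor: Riksbank balance sheet expands → +214B.
Currency deposit 302 billion kronor: just a shift between currency and reserves — both are base money → 0.
FX sale 326 billion kronor: Riksbank balance sheet contracts → −326B.
Government spending 415 billion kronor: a non-base liability converts back to reserves → +415B.
Net: 410 + 214 + 0 − 326 + 415 = +713 billion.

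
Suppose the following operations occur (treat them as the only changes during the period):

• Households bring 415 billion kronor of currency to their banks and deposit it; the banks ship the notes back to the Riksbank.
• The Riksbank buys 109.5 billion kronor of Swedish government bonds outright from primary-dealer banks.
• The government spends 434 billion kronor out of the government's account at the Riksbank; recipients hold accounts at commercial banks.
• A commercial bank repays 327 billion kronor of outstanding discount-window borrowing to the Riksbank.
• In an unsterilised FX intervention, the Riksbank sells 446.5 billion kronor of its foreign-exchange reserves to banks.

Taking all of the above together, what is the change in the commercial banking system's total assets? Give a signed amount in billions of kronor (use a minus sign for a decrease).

Riksbank balance sheet:
  Assets:      Securities +109.5B, Loans to banks −327B, Foreign assets −446.5B
  Liabilities: Bank reserves +185B, Currency in circulation −415B, Government deposits −434B
Commercial banking system:
  Assets:      Reserves at CB +185B, Securities −109.5B, Foreign assets +446.5B
  Liabilities: Checkable deposits +849B, Borrowings from CB −327B
Change in total bank assets = +522 billion.

+522 billion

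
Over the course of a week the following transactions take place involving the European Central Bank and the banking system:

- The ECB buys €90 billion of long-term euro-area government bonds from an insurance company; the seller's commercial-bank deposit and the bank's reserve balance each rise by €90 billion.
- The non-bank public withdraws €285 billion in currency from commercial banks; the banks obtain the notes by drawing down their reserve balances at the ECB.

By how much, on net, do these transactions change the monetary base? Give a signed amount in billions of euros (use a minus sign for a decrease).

+€90 billion

Asset purchase (from non-banks) €90 billion: ECB balance sheet expands → +€90B.
Currency withdrawal €285 billion: just a shift between currency and reserves — both are base money → 0.
Net: 90 + 0 = +€90 billion.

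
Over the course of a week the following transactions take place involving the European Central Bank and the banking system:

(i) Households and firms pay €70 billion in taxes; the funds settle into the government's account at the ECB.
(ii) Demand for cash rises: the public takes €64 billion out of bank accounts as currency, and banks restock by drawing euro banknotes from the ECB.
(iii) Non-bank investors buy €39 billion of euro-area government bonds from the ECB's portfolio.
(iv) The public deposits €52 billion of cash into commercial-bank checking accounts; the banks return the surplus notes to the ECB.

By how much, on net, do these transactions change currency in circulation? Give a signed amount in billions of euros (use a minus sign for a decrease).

Government account inflow €70 billion: no currency enters or leaves circulation → 0.
Currency withdrawal €64 billion: notes leave the central bank → +€64B.
Asset sale (to non-banks) €39 billion: no currency enters or leaves circulation → 0.
Currency deposit €52 billion: notes return to the central bank → −€52B.
Net: 0 + 64 + 0 − 52 = +€12 billion.

+€12 billion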